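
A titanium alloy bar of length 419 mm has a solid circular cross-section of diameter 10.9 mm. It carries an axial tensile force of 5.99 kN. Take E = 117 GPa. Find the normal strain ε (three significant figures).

A = 93.31 mm².
σ = N/A = 64.19 MPa; ε = σ/E = 64.19/117000 = 5.487e-04.

5.49e-04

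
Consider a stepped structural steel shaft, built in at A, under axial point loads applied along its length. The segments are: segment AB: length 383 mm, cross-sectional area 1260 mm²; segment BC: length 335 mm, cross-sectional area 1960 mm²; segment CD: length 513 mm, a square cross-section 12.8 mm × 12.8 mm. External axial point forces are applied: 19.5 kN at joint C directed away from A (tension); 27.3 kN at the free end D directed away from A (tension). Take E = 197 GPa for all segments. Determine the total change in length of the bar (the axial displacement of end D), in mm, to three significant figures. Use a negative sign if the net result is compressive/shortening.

0.547 mm

Internal axial forces (sectioning from the free end, tension +): N_CD = 27.3 kN, N_BC = 46.8 kN, N_AB = 46.8 kN.
A_CD = 163.8 mm².
δ_AB = 46800·383/(1260·197000) = 0.07221 mm
δ_BC = 46800·335/(1960·197000) = 0.0406 mm
δ_CD = 27300·513/(163.8·197000) = 0.4339 mm
δ = Σδ_i = 0.5467 mm.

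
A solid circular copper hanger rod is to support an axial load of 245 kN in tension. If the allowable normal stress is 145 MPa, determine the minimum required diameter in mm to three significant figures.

Required area A ≥ P/σ_allow = 245000/145 = 1690 mm².
For a solid circular section, d ≥ √(4A/π) = 46.38 mm.

46.4 mm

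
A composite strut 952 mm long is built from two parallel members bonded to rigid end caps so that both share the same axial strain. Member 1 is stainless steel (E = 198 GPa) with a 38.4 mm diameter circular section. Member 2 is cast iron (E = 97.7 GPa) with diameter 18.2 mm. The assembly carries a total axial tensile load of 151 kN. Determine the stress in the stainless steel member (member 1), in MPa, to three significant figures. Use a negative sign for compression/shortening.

117 MPa

A_1 = 1158 mm².
A_2 = 260.2 mm².
Equal strain + equilibrium ⇒ each member carries load in proportion to AE: A₁E₁ = 229300000 N, A₂E₂ = 25420000 N, ΣAE = 254700000 N.
σ₁ = P·E₁/ΣAE = 151000·198000/254700000 = 117.4 MPa.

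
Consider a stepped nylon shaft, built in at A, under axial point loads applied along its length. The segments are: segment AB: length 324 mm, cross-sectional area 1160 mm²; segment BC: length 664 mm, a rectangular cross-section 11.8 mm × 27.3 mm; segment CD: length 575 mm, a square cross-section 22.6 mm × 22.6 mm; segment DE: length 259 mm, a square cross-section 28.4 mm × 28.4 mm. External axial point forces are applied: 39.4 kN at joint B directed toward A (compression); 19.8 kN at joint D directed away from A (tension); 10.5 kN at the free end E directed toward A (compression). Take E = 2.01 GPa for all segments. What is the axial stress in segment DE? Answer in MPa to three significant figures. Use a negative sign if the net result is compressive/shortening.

Internal axial forces (sectioning from the free end, tension +): N_DE = -10.5 kN, N_CD = 9.3 kN, N_BC = 9.3 kN, N_AB = -30.1 kN.
A_DE = 806.6 mm².
σ_DE = N_DE/A_DE = -10500/806.6 = -13.02 MPa.

-13.0 MPa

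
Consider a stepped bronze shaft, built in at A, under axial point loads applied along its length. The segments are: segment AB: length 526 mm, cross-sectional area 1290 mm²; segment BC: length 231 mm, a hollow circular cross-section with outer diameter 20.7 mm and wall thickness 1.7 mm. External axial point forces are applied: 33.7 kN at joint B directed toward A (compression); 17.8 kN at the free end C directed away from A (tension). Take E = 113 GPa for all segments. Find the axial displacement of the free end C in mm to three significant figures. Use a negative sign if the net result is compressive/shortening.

0.301 mm

Internal axial forces (sectioning from the free end, tension +): N_BC = 17.8 kN, N_AB = -15.9 kN.
A_BC = 101.5 mm².
δ_AB = -15900·526/(1290·113000) = -0.05737 mm
δ_BC = 17800·231/(101.5·113000) = 0.3586 mm
δ = Σδ_i = 0.3012 mm.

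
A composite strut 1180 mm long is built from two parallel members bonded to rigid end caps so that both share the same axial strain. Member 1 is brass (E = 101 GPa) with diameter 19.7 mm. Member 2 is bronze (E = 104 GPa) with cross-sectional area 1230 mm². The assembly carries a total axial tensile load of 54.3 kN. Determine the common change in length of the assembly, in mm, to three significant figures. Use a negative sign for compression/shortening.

0.404 mm

A_1 = 304.8 mm².
Equal strain + equilibrium ⇒ each member carries load in proportion to AE: A₁E₁ = 30790000 N, A₂E₂ = 127900000 N, ΣAE = 158700000 N.
δ = PL/ΣAE = 54300·1180/158700000 = 0.4037 mm.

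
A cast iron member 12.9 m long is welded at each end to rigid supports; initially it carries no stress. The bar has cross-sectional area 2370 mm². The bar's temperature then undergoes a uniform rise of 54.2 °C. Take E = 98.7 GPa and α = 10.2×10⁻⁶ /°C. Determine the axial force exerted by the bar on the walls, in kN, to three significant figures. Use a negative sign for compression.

Free thermal expansion αLΔT = 10.2e-6 · 12900 · 54.2 = 7.132 mm.
The walls impose strain ε = −(7.132)/12900 = -5.5284e-04; σ = Eε = 98700 · -5.5284e-04 = -54.57 MPa.
Wall reaction R = σ·A = -54.57·2370 = -129300 N = -129.3 kN.

-129 kN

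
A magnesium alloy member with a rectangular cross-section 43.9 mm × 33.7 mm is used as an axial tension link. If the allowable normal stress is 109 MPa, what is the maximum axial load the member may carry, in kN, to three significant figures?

161 kN

A = 1479 mm².
P_max = σ_allow · A = 109 · 1479 = 161300 N = 161.3 kN.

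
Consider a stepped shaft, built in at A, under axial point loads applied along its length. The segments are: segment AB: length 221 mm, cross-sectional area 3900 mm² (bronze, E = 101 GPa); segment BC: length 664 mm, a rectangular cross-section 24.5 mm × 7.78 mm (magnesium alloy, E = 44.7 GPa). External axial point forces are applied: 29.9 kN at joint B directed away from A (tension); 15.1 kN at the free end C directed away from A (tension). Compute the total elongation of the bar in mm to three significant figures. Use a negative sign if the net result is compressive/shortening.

Internal axial forces (sectioning from the free end, tension +): N_BC = 15.1 kN, N_AB = 45 kN.
A_BC = 190.6 mm².
δ_AB = 45000·221/(3900·101000) = 0.02525 mm
δ_BC = 15100·664/(190.6·44700) = 1.177 mm
δ = Σδ_i = 1.202 mm.

1.20 mm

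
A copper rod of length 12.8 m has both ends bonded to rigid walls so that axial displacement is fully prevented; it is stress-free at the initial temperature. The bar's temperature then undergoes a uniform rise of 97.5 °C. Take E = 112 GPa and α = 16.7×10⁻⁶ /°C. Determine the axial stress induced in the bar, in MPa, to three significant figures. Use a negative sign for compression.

-182 MPa

Free thermal expansion αLΔT = 16.7e-6 · 12800 · 97.5 = 20.84 mm.
The walls impose strain ε = −(20.84)/12800 = -1.6282e-03; σ = Eε = 112000 · -1.6282e-03 = -182.4 MPa.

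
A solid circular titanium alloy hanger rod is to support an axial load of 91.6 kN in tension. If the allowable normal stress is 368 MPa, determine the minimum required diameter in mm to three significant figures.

Required area A ≥ P/σ_allow = 91600/368 = 248.9 mm².
For a solid circular section, d ≥ √(4A/π) = 17.8 mm.

17.8 mm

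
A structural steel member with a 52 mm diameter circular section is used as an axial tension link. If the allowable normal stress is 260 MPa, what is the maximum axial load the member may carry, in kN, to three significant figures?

A = 2124 mm².
P_max = σ_allow · A = 260 · 2124 = 552200 N = 552.2 kN.

552 kN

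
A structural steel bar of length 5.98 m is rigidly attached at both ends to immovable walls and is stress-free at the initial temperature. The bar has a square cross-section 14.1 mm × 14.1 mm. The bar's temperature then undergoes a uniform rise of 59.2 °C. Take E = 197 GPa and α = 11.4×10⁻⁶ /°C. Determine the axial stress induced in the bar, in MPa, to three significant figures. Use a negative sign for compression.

Free thermal expansion αLΔT = 11.4e-6 · 5980 · 59.2 = 4.036 mm.
The walls impose strain ε = −(4.036)/5980 = -6.7488e-04; σ = Eε = 197000 · -6.7488e-04 = -133 MPa.

-133 MPa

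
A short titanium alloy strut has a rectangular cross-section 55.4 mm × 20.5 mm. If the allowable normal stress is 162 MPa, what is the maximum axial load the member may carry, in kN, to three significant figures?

A = 1136 mm².
P_max = σ_allow · A = 162 · 1136 = 184000 N = 184 kN.

184 kN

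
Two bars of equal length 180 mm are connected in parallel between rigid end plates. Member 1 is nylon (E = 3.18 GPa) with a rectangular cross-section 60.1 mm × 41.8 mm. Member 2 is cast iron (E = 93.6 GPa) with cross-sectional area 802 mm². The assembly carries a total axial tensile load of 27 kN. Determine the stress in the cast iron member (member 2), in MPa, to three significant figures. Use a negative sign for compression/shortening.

A_1 = 2512 mm².
Equal strain + equilibrium ⇒ each member carries load in proportion to AE: A₁E₁ = 7989000 N, A₂E₂ = 75070000 N, ΣAE = 83060000 N.
σ₂ = P·E₂/ΣAE = 27000·93600/83060000 = 30.43 MPa.

30.4 MPa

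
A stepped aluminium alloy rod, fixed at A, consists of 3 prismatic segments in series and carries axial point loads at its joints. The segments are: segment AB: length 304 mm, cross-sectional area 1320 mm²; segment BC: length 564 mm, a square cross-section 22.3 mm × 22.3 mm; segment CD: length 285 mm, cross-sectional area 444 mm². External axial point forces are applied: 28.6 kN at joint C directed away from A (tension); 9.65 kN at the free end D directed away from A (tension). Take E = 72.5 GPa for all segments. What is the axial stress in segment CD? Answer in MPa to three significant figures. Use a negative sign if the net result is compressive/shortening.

21.7 MPa

Internal axial forces (sectioning from the free end, tension +): N_CD = 9.65 kN, N_BC = 38.25 kN, N_AB = 38.25 kN.
σ_CD = N_CD/A_CD = 9650/444 = 21.73 MPa.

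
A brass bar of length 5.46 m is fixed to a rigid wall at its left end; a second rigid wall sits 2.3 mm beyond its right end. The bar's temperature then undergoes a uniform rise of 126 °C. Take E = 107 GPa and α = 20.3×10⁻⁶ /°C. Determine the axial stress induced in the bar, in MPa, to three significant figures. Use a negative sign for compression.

-229 MPa

Free thermal expansion αLΔT = 20.3e-6 · 5460 · 126 = 13.97 mm.
The walls engage after the gap closes; constrained expansion = 13.97 − 2.3 = 11.67 mm.
The walls impose strain ε = −(11.67)/5460 = -2.1366e-03; σ = Eε = 107000 · -2.1366e-03 = -228.6 MPa.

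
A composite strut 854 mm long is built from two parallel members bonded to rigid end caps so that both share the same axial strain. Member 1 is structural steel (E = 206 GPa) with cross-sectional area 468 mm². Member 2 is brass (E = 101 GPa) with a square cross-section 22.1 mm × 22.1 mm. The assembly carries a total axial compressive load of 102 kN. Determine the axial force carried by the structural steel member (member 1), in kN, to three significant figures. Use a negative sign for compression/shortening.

A_2 = 488.4 mm².
Equal strain + equilibrium ⇒ each member carries load in proportion to AE: A₁E₁ = 96410000 N, A₂E₂ = 49330000 N, ΣAE = 145700000 N.
F₁ = P·A₁E₁/ΣAE = -102000·96410000/145700000 = -67470 N.

-67.5 kN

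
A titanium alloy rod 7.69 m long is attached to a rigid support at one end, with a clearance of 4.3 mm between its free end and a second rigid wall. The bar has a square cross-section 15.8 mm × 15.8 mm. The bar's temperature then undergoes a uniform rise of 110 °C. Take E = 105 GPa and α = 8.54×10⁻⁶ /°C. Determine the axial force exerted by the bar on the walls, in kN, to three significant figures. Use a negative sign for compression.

-9.97 kN

Free thermal expansion αLΔT = 8.54e-6 · 7690 · 110 = 7.224 mm.
The walls engage after the gap closes; constrained expansion = 7.224 − 4.3 = 2.924 mm.
The walls impose strain ε = −(2.924)/7690 = -3.8023e-04; σ = Eε = 105000 · -3.8023e-04 = -39.92 MPa.
Wall reaction R = σ·A = -39.92·249.6 = -9967 N = -9.967 kN.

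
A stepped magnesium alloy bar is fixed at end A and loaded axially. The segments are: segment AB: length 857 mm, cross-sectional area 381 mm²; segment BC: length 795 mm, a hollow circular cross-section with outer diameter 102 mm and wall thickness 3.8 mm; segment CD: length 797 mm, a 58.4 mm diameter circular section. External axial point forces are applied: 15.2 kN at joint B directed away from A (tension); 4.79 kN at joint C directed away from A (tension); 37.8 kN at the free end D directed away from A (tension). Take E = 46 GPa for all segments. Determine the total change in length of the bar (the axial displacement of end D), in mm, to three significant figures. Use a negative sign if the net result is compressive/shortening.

3.70 mm

Internal axial forces (sectioning from the free end, tension +): N_CD = 37.8 kN, N_BC = 42.59 kN, N_AB = 57.79 kN.
A_BC = 1172 mm².
A_CD = 2679 mm².
δ_AB = 57790·857/(381·46000) = 2.826 mm
δ_BC = 42590·795/(1172·46000) = 0.6279 mm
δ_CD = 37800·797/(2679·46000) = 0.2445 mm
δ = Σδ_i = 3.698 mm.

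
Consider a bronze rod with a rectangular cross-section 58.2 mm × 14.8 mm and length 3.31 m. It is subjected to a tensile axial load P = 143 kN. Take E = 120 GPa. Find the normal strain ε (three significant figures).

A = 861.4 mm².
σ = N/A = 166 MPa; ε = σ/E = 166/120000 = 1.383e-03.

0.00138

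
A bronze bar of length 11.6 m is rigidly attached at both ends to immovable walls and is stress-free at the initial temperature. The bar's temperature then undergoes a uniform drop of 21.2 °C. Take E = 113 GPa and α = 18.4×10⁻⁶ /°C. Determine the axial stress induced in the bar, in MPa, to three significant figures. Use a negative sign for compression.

Free thermal expansion αLΔT = 18.4e-6 · 11600 · -21.2 = -4.525 mm.
The walls impose strain ε = −(-4.525)/11600 = 3.9008e-04; σ = Eε = 113000 · 3.9008e-04 = 44.08 MPa.

44.1 MPa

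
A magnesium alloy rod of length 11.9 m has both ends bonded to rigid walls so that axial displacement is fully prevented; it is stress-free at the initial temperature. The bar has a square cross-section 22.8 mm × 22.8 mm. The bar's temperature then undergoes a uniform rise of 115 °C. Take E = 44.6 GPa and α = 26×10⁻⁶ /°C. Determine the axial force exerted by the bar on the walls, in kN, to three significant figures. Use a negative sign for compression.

-69.3 kN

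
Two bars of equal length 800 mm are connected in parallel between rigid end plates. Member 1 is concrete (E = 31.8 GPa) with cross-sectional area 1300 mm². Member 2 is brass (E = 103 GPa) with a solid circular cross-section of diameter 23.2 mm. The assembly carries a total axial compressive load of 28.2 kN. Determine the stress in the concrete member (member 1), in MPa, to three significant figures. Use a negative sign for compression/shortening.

-10.6 MPa

A_2 = 422.7 mm².
Equal strain + equilibrium ⇒ each member carries load in proportion to AE: A₁E₁ = 41340000 N, A₂E₂ = 43540000 N, ΣAE = 84880000 N.
σ₁ = P·E₁/ΣAE = -28200·31800/84880000 = -10.56 MPa.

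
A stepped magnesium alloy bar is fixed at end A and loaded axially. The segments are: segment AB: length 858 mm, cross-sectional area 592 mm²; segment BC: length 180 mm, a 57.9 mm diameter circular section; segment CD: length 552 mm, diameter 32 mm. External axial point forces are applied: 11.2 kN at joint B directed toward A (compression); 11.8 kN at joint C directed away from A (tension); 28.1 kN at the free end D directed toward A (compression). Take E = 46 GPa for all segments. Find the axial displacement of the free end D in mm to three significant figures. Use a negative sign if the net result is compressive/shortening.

Internal axial forces (sectioning from the free end, tension +): N_CD = -28.1 kN, N_BC = -16.3 kN, N_AB = -27.5 kN.
A_BC = 2633 mm².
A_CD = 804.2 mm².
δ_AB = -27500·858/(592·46000) = -0.8664 mm
δ_BC = -16300·180/(2633·46000) = -0.02422 mm
δ_CD = -28100·552/(804.2·46000) = -0.4193 mm
δ = Σδ_i = -1.31 mm.

-1.31 mm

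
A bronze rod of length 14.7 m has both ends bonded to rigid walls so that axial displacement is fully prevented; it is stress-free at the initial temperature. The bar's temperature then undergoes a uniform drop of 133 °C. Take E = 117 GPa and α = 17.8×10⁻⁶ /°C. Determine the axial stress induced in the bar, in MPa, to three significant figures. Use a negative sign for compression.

Free thermal expansion αLΔT = 17.8e-6 · 14700 · -133 = -34.8 mm.
The walls impose strain ε = −(-34.8)/14700 = 2.3674e-03; σ = Eε = 117000 · 2.3674e-03 = 277 MPa.

277 MPa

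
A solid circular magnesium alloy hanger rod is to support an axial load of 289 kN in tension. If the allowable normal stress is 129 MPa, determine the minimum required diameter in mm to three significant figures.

Required area A ≥ P/σ_allow = 289000/129 = 2240 mm².
For a solid circular section, d ≥ √(4A/π) = 53.41 mm.

53.4 mm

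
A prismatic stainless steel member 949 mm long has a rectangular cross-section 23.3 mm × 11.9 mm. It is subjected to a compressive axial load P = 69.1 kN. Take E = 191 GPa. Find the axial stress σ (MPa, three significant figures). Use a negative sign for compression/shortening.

A = 277.3 mm².
σ = N/A = -69100/277.3 = -249.2 MPa.

-249 MPa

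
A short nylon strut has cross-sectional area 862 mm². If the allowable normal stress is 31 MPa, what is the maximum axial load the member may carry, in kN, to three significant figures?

P_max = σ_allow · A = 31 · 862 = 26720 N = 26.72 kN.

26.7 kN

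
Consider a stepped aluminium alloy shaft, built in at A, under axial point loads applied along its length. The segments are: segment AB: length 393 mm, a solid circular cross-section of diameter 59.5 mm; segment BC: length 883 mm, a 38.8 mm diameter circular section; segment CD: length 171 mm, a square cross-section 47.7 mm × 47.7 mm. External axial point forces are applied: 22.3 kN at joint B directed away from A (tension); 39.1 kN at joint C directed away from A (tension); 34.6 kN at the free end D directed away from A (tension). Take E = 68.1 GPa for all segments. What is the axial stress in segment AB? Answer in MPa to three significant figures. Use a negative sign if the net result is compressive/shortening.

Internal axial forces (sectioning from the free end, tension +): N_CD = 34.6 kN, N_BC = 73.7 kN, N_AB = 96 kN.
A_AB = 2781 mm².
σ_AB = N_AB/A_AB = 96000/2781 = 34.53 MPa.

34.5 MPa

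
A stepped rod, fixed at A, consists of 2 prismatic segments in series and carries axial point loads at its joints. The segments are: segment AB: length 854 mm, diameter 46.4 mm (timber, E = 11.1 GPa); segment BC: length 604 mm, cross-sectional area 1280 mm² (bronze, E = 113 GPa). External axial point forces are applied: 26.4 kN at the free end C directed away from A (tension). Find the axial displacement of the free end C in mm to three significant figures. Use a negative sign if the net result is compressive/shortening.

1.31 mm

Internal axial forces (sectioning from the free end, tension +): N_BC = 26.4 kN, N_AB = 26.4 kN.
A_AB = 1691 mm².
δ_AB = 26400·854/(1691·11100) = 1.201 mm
δ_BC = 26400·604/(1280·113000) = 0.1102 mm
δ = Σδ_i = 1.311 mm.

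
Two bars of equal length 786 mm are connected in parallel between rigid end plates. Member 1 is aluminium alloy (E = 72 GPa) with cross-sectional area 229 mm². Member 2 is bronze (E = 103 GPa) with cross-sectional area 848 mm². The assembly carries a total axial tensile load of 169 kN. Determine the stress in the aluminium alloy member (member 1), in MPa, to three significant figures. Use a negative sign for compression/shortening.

Equal strain + equilibrium ⇒ each member carries load in proportion to AE: A₁E₁ = 16490000 N, A₂E₂ = 87340000 N, ΣAE = 103800000 N.
σ₁ = P·E₁/ΣAE = 169000·72000/103800000 = 117.2 MPa.

117 MPa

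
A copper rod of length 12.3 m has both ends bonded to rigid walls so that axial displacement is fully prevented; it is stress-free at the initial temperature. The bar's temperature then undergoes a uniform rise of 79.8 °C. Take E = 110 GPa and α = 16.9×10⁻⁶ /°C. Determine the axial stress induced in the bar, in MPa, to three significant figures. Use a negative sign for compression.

-148 MPa

Free thermal expansion αLΔT = 16.9e-6 · 12300 · 79.8 = 16.59 mm.
The walls impose strain ε = −(16.59)/12300 = -1.3486e-03; σ = Eε = 110000 · -1.3486e-03 = -148.3 MPa.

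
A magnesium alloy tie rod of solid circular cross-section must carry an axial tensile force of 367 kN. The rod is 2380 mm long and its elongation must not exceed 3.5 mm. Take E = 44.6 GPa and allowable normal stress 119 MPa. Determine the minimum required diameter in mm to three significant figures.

84.4 mm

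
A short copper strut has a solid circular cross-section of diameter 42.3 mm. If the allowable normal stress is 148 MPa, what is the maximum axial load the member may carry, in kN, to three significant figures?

208 kN

A = 1405 mm².
P_max = σ_allow · A = 148 · 1405 = 208000 N = 208 kN.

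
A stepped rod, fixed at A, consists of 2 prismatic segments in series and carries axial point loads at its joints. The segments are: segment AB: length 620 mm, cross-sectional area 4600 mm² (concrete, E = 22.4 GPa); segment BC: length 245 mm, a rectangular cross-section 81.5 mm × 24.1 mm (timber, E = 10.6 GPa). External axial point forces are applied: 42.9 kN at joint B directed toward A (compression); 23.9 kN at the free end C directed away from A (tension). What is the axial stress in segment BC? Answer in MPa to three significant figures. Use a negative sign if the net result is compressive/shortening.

12.2 MPa

Internal axial forces (sectioning from the free end, tension +): N_BC = 23.9 kN, N_AB = -19 kN.
A_BC = 1964 mm².
σ_BC = N_BC/A_BC = 23900/1964 = 12.17 MPa.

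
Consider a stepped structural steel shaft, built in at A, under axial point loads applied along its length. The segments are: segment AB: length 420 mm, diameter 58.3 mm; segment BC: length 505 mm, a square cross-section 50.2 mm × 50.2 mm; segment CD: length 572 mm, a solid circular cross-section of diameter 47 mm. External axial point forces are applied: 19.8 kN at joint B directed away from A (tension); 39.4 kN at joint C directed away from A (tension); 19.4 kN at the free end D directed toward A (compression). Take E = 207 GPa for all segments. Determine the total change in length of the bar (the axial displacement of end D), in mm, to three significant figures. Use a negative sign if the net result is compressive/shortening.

0.0187 mm

Internal axial forces (sectioning from the free end, tension +): N_CD = -19.4 kN, N_BC = 20 kN, N_AB = 39.8 kN.
A_AB = 2669 mm².
A_BC = 2520 mm².
A_CD = 1735 mm².
δ_AB = 39800·420/(2669·207000) = 0.03025 mm
δ_BC = 20000·505/(2520·207000) = 0.01936 mm
δ_CD = -19400·572/(1735·207000) = -0.0309 mm
δ = Σδ_i = 0.01871 mm.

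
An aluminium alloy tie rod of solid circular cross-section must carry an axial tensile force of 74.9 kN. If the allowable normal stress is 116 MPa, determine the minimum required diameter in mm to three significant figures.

Required area A ≥ P/σ_allow = 74900/116 = 645.7 mm².
For a solid circular section, d ≥ √(4A/π) = 28.67 mm.

28.7 mm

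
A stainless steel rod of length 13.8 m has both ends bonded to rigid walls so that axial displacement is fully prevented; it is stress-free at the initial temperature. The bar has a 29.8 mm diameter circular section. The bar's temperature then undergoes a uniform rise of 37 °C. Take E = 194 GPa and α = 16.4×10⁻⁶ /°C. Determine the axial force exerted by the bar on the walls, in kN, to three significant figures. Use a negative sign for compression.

Free thermal expansion αLΔT = 16.4e-6 · 13800 · 37 = 8.374 mm.
The walls impose strain ε = −(8.374)/13800 = -6.0680e-04; σ = Eε = 194000 · -6.0680e-04 = -117.7 MPa.
Wall reaction R = σ·A = -117.7·697.5 = -82110 N = -82.11 kN.

-82.1 kN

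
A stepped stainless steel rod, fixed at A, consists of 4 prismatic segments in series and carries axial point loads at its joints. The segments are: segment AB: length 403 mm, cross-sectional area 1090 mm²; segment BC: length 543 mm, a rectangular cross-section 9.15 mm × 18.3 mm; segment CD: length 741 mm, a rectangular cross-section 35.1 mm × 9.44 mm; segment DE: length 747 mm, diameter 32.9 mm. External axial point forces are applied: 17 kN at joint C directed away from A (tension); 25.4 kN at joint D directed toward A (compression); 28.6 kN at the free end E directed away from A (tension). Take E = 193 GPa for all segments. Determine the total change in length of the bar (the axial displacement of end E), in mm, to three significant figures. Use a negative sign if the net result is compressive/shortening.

0.545 mm

Internal axial forces (sectioning from the free end, tension +): N_DE = 28.6 kN, N_CD = 3.2 kN, N_BC = 20.2 kN, N_AB = 20.2 kN.
A_BC = 167.4 mm².
A_CD = 331.3 mm².
A_DE = 850.1 mm².
δ_AB = 20200·403/(1090·193000) = 0.0387 mm
δ_BC = 20200·543/(167.4·193000) = 0.3394 mm
δ_CD = 3200·741/(331.3·193000) = 0.03708 mm
δ_DE = 28600·747/(850.1·193000) = 0.1302 mm
δ = Σδ_i = 0.5454 mm.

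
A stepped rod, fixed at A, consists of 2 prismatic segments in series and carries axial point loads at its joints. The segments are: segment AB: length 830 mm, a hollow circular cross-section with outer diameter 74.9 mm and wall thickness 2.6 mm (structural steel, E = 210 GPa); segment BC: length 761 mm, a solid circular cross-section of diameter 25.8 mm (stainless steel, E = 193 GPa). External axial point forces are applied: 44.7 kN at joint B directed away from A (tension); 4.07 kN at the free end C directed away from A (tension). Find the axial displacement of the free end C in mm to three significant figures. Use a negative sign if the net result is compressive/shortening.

Internal axial forces (sectioning from the free end, tension +): N_BC = 4.07 kN, N_AB = 48.77 kN.
A_AB = 590.6 mm².
A_BC = 522.8 mm².
δ_AB = 48770·830/(590.6·210000) = 0.3264 mm
δ_BC = 4070·761/(522.8·193000) = 0.0307 mm
δ = Σδ_i = 0.3571 mm.

0.357 mm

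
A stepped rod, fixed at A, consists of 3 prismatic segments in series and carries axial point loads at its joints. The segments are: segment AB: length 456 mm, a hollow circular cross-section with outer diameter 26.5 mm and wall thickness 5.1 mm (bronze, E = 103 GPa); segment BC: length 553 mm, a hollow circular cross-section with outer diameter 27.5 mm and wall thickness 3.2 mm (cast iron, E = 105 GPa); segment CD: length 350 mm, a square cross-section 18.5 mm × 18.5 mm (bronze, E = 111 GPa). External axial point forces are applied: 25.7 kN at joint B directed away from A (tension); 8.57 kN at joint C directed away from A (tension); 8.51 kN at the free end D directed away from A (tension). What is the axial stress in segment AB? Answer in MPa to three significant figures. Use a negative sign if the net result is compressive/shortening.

Internal axial forces (sectioning from the free end, tension +): N_CD = 8.51 kN, N_BC = 17.08 kN, N_AB = 42.78 kN.
A_AB = 342.9 mm².
σ_AB = N_AB/A_AB = 42780/342.9 = 124.8 MPa.

125 MPa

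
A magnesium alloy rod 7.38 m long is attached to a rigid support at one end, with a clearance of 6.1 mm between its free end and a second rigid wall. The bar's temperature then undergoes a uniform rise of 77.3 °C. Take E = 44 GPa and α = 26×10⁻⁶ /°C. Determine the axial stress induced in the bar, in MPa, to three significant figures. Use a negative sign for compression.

Free thermal expansion αLΔT = 26e-6 · 7380 · 77.3 = 14.83 mm.
The walls engage after the gap closes; constrained expansion = 14.83 − 6.1 = 8.732 mm.
The walls impose strain ε = −(8.732)/7380 = -1.1832e-03; σ = Eε = 44000 · -1.1832e-03 = -52.06 MPa.

-52.1 MPa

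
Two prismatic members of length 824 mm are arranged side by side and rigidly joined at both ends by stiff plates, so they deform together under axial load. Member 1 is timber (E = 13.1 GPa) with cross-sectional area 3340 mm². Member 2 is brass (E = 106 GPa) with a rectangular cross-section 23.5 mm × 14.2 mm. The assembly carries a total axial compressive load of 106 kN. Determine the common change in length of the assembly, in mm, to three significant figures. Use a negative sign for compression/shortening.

A_2 = 333.7 mm².
Equal strain + equilibrium ⇒ each member carries load in proportion to AE: A₁E₁ = 43750000 N, A₂E₂ = 35370000 N, ΣAE = 79130000 N.
δ = PL/ΣAE = -106000·824/79130000 = -1.104 mm.

-1.10 mm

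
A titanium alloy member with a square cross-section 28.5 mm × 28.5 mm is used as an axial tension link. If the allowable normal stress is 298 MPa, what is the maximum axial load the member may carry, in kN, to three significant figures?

242 kN

A = 812.2 mm².
P_max = σ_allow · A = 298 · 812.2 = 242100 N = 242.1 kN.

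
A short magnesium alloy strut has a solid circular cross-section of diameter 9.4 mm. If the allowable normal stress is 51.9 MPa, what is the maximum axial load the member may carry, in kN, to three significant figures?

3.60 kN

A = 69.4 mm².
P_max = σ_allow · A = 51.9 · 69.4 = 3602 N = 3.602 kN.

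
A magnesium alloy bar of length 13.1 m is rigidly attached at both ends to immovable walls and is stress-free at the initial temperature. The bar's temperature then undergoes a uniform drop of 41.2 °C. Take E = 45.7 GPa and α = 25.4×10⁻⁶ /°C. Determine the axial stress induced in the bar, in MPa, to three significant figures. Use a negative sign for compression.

Free thermal expansion αLΔT = 25.4e-6 · 13100 · -41.2 = -13.71 mm.
The walls impose strain ε = −(-13.71)/13100 = 1.0465e-03; σ = Eε = 45700 · 1.0465e-03 = 47.82 MPa.

47.8 MPa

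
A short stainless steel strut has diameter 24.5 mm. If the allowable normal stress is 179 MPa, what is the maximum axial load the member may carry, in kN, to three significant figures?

84.4 kN

A = 471.4 mm².
P_max = σ_allow · A = 179 · 471.4 = 84390 N = 84.39 kN.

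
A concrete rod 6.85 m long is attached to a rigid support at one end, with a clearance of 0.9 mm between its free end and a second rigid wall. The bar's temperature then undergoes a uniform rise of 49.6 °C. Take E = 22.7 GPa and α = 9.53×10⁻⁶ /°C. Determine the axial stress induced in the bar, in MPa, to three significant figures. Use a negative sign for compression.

Free thermal expansion αLΔT = 9.53e-6 · 6850 · 49.6 = 3.238 mm.
The walls engage after the gap closes; constrained expansion = 3.238 − 0.9 = 2.338 mm.
The walls impose strain ε = −(2.338)/6850 = -3.4130e-04; σ = Eε = 22700 · -3.4130e-04 = -7.748 MPa.

-7.75 MPa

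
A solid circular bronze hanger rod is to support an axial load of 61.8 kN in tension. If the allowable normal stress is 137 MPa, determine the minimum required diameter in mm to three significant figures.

24.0 mm

Required area A ≥ P/σ_allow = 61800/137 = 451.1 mm².
For a solid circular section, d ≥ √(4A/π) = 23.97 mm.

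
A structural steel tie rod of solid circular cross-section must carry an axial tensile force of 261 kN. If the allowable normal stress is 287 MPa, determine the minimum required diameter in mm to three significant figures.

34.0 mm

Required area A ≥ P/σ_allow = 261000/287 = 909.4 mm².
For a solid circular section, d ≥ √(4A/π) = 34.03 mm.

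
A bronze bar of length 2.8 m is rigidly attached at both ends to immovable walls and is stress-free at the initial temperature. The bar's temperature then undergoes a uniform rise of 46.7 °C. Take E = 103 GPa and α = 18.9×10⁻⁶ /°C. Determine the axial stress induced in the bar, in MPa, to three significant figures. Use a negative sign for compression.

Free thermal expansion αLΔT = 18.9e-6 · 2800 · 46.7 = 2.471 mm.
The walls impose strain ε = −(2.471)/2800 = -8.8263e-04; σ = Eε = 103000 · -8.8263e-04 = -90.91 MPa.

-90.9 MPa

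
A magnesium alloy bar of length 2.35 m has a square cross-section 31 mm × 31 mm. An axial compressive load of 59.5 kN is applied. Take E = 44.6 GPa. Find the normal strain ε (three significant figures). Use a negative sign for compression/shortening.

A = 961 mm².
σ = N/A = -61.91 MPa; ε = σ/E = -61.91/44600 = -1.388e-03.

-0.00139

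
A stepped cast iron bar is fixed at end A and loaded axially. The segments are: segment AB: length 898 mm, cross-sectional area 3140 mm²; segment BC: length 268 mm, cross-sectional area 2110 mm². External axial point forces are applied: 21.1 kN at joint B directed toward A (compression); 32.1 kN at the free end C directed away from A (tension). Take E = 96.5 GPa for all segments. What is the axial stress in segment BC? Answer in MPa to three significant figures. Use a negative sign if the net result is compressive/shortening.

Internal axial forces (sectioning from the free end, tension +): N_BC = 32.1 kN, N_AB = 11 kN.
σ_BC = N_BC/A_BC = 32100/2110 = 15.21 MPa.

15.2 MPa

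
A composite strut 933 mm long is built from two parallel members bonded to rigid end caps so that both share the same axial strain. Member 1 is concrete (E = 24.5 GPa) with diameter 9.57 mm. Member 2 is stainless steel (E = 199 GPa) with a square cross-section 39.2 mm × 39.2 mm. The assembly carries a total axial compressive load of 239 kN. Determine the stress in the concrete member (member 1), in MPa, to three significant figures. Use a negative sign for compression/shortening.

-19.0 MPa

A_1 = 71.93 mm².
A_2 = 1537 mm².
Equal strain + equilibrium ⇒ each member carries load in proportion to AE: A₁E₁ = 1762000 N, A₂E₂ = 305800000 N, ΣAE = 307600000 N.
σ₁ = P·E₁/ΣAE = -239000·24500/307600000 = -19.04 MPa.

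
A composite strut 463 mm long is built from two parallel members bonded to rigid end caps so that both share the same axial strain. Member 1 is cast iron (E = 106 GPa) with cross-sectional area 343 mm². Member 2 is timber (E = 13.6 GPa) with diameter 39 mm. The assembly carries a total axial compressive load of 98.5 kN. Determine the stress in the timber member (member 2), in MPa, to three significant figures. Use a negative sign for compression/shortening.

A_2 = 1195 mm².
Equal strain + equilibrium ⇒ each member carries load in proportion to AE: A₁E₁ = 36360000 N, A₂E₂ = 16250000 N, ΣAE = 52600000 N.
σ₂ = P·E₂/ΣAE = -98500·13600/52600000 = -25.47 MPa.

-25.5 MPa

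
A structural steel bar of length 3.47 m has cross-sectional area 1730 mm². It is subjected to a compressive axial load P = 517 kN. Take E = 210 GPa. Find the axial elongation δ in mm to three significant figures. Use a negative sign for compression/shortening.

-4.94 mm

δ_mech = NL/(AE) = -517000·3470/(1730·210000) = -4.938 mm.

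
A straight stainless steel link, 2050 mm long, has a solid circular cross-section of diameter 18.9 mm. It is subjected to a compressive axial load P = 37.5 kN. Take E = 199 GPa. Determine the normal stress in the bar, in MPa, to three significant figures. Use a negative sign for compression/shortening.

A = 280.6 mm².
σ = N/A = -37500/280.6 = -133.7 MPa.

-134 MPa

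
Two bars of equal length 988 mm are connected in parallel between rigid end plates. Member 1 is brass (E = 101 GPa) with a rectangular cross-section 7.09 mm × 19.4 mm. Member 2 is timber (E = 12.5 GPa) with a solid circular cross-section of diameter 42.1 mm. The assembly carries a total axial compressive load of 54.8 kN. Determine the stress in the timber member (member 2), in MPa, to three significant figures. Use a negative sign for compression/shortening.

-21.9 MPa

A_1 = 137.5 mm².
A_2 = 1392 mm².
Equal strain + equilibrium ⇒ each member carries load in proportion to AE: A₁E₁ = 13890000 N, A₂E₂ = 17400000 N, ΣAE = 31290000 N.
σ₂ = P·E₂/ΣAE = -54800·12500/31290000 = -21.89 MPa.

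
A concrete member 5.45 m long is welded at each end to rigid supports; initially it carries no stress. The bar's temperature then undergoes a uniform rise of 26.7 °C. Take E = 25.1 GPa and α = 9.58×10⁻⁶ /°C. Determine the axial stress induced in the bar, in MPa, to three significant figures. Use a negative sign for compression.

Free thermal expansion αLΔT = 9.58e-6 · 5450 · 26.7 = 1.394 mm.
The walls impose strain ε = −(1.394)/5450 = -2.5579e-04; σ = Eε = 25100 · -2.5579e-04 = -6.42 MPa.

-6.42 MPa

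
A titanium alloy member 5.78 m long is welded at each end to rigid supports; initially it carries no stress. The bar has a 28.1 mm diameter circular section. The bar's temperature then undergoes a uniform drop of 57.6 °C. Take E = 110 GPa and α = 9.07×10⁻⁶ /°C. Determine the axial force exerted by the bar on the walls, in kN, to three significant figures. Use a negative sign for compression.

Free thermal expansion αLΔT = 9.07e-6 · 5780 · -57.6 = -3.02 mm.
The walls impose strain ε = −(-3.02)/5780 = 5.2243e-04; σ = Eε = 110000 · 5.2243e-04 = 57.47 MPa.
Wall reaction R = σ·A = 57.47·620.2 = 35640 N = 35.64 kN.

35.6 kN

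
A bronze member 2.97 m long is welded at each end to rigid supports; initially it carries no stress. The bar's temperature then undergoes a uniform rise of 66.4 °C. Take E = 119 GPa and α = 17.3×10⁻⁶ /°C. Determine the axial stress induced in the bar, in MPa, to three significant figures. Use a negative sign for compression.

Free thermal expansion αLΔT = 17.3e-6 · 2970 · 66.4 = 3.412 mm.
The walls impose strain ε = −(3.412)/2970 = -1.1487e-03; σ = Eε = 119000 · -1.1487e-03 = -136.7 MPa.

-137 MPa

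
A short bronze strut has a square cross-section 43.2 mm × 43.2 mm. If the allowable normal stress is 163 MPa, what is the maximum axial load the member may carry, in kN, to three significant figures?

304 kN

A = 1866 mm².
P_max = σ_allow · A = 163 · 1866 = 304200 N = 304.2 kN.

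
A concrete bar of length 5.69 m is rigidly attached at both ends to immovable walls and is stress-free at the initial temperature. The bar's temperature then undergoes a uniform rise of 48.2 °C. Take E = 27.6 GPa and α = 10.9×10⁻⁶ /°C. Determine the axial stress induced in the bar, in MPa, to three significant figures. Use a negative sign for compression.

-14.5 MPa

Free thermal expansion αLΔT = 10.9e-6 · 5690 · 48.2 = 2.989 mm.
The walls impose strain ε = −(2.989)/5690 = -5.2538e-04; σ = Eε = 27600 · -5.2538e-04 = -14.5 MPa.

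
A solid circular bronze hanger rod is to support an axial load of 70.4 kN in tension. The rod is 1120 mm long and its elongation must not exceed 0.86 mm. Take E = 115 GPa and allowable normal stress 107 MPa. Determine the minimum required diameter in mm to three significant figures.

Required area A ≥ P/σ_allow = 70400/107 = 657.9 mm².
For a solid circular section, d ≥ √(4A/π) = 28.94 mm.
Elongation limit: A ≥ PL/(Eδ_allow) = 70400·1120/(115000·0.86) = 797.2 mm² ⇒ d ≥ 31.86 mm.
The elongation limit governs.

31.9 mm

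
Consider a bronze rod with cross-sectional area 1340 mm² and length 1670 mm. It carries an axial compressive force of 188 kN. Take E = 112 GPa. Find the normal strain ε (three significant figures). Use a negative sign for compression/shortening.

-0.00125

σ = N/A = -140.3 MPa; ε = σ/E = -140.3/112000 = -1.253e-03.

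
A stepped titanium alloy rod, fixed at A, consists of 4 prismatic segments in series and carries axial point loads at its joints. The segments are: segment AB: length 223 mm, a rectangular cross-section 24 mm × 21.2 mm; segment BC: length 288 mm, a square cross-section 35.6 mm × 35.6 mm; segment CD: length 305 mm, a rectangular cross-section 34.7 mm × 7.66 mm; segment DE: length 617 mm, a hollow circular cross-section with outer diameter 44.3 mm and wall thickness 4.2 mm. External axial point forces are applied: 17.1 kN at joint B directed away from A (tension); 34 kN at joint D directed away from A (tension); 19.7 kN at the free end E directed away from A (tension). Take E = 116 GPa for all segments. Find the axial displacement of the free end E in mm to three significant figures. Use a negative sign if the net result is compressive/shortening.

1.10 mm

Internal axial forces (sectioning from the free end, tension +): N_DE = 19.7 kN, N_CD = 53.7 kN, N_BC = 53.7 kN, N_AB = 70.8 kN.
A_AB = 508.8 mm².
A_BC = 1267 mm².
A_CD = 265.8 mm².
A_DE = 529.1 mm².
δ_AB = 70800·223/(508.8·116000) = 0.2675 mm
δ_BC = 53700·288/(1267·116000) = 0.1052 mm
δ_CD = 53700·305/(265.8·116000) = 0.5312 mm
δ_DE = 19700·617/(529.1·116000) = 0.198 mm
δ = Σδ_i = 1.102 mm.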